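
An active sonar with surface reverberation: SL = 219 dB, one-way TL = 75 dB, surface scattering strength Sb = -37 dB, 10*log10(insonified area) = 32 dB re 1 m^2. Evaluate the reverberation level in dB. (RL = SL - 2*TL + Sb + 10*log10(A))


RL = SL - 2*TL + Sb + 10*log10(A) = 219 - 2*75 + (-37) + 32 = 64

64 dB


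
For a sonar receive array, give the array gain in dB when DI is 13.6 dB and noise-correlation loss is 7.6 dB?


6.0 dB


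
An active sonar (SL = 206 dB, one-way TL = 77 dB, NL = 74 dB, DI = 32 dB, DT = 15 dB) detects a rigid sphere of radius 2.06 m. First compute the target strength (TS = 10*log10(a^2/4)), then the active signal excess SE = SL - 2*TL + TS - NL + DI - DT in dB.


Step 1: TS = 10*log10(2.06^2/4) = 0.26 dB
Step 2: SE = SL - 2*TL + TS - NL + DI - DT = 206 - 2*77 + (0.26) - 74 + 32 - 15 = -4.74

-4.74 dB


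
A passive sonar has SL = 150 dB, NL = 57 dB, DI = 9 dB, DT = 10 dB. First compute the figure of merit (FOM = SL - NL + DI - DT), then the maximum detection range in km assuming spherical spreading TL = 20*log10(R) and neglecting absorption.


Step 1: FOM = SL - NL + DI - DT = 150 - 57 + 9 - 10 = 92 dB
Step 2: at max range FOM = TL = 20*log10(R), so R = 10^(92/20) = 39810.72 m = 39.81 km

39.81 km


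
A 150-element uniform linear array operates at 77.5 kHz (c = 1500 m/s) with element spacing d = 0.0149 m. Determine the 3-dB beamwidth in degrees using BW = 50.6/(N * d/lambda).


Step 1: lambda = 1500/77500 = 0.01935 m
Step 2: d/lambda = 0.0149/0.01935 = 0.77
Step 3: BW = 50.6/(N * d/lambda) = 50.6/(150 * 0.77) = 0.44

0.44 deg


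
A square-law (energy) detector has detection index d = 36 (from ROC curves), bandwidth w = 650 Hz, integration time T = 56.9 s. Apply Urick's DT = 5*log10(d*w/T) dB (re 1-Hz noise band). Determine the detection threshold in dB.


DT = 5*log10(d*w/T) = 5*log10(36 * 650 / 56.9) = 5*log10(411.25) = 13.07

13.07 dB


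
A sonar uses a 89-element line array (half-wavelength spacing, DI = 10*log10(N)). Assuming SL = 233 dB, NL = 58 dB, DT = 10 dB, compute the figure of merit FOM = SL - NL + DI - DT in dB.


Step 1: DI = 10*log10(89) = 19.49 dB
Step 2: FOM = SL - NL + DI - DT = 233 - 58 + 19.49 - 10 = 184.49

184.49 dB


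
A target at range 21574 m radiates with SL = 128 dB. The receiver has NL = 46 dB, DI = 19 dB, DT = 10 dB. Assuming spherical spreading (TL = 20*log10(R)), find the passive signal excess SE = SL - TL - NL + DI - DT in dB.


Step 1: TL = 20*log10(21574) = 86.68 dB
Step 2: SE = 128 - 86.68 - 46 + 19 - 10 = 4.32

4.32 dB


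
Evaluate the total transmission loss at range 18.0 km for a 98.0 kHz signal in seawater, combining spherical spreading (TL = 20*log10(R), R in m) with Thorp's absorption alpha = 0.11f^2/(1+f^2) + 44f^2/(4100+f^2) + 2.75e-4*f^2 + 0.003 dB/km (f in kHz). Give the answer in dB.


Step 1 (Thorp): alpha = 0.11*9604.0/(1+9604.0) + 44*9604.0/(4100+9604.0) + 2.75e-4*9604.0 + 0.003 = 33.59 dB/km
Step 2: TL_spread = 20*log10(18000) = 85.11 dB
Step 3: TL_abs = alpha*R = 33.59 * 18.0 = 604.62 dB
Step 4: TL_total = 85.11 + 604.62 = 689.73

689.73 dB


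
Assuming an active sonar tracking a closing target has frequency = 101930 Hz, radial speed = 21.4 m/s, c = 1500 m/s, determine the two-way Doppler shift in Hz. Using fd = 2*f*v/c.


fd = 2*f*v/c = 2 * 101930 * 21.4 / 1500 = 2908.4

2908.4 Hz


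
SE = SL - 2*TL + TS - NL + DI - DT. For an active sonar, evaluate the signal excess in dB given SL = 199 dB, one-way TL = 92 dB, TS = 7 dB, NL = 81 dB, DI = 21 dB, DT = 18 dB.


-56 dB


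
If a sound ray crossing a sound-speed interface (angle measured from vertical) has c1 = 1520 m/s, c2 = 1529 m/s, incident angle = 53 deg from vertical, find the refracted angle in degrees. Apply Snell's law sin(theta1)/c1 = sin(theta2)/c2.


53.45 deg


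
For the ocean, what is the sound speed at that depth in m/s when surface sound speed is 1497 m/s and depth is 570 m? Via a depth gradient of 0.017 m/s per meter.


c = 1497 + 0.017 * 570 = 1506.69

1506.69 m/s


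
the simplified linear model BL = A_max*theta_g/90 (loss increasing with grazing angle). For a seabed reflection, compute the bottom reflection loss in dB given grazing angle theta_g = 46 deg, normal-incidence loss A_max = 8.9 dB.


BL = A_max * theta_g / 90 = 8.9 * 46 / 90 = 4.55

4.55 dB


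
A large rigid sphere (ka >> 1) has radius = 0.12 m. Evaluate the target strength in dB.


TS = 10*log10(0.12^2 / 4) = 10*log10(0.0036) = -24.44

-24.44 dB


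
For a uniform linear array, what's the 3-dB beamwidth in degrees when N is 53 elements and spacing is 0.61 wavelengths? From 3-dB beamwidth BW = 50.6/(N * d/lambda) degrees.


BW = 50.6 / (53 * 0.61) = 50.6 / 32.33 = 1.57

1.57 deg


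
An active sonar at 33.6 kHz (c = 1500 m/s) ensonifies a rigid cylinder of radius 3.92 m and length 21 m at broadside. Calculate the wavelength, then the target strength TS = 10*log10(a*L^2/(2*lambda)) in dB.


Step 1: lambda = c/f = 1500/33600 = 0.04464 m
Step 2: TS = 10*log10(a*L^2/(2*lambda)) = 10*log10(3.92*21^2/(2*0.04464)) = 42.87

42.87 dB


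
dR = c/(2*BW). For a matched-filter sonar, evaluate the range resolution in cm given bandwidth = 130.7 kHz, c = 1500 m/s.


0.57 cm


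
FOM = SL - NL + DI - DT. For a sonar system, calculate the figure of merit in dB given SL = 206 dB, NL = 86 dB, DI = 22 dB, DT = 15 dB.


FOM = SL - NL + DI - DT = 206 - 86 + 22 - 15 = 127

127 dB


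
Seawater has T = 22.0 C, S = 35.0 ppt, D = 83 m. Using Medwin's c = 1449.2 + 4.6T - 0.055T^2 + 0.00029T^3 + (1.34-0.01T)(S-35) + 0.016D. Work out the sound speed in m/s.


1528.2 m/s


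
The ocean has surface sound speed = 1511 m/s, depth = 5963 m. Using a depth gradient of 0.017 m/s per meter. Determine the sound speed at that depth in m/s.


c = 1511 + 0.017 * 5963 = 1612.371

1612.371 m/s


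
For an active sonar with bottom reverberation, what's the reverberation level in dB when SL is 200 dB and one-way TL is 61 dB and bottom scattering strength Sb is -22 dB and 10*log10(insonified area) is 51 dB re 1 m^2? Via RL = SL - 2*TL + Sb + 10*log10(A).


107 dB


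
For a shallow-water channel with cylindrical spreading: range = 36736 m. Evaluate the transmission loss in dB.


TL = 10*log10(36736) = 45.65

45.65 dB


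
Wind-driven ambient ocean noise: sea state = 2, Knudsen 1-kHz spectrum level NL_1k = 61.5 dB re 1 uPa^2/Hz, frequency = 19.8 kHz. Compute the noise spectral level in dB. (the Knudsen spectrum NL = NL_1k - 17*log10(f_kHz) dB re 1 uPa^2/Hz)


NL = NL_1k - 17*log10(f_kHz) = 61.5 - 17*log10(19.8) = 61.5 - (22.04) = 39.46

39.46 dB


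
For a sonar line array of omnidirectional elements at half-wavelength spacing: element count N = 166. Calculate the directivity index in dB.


22.2 dB


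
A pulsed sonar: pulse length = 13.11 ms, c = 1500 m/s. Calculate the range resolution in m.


dR = c*tau/2 = 1500 * 13.11e-3 / 2 = 9.8325

9.8325 m


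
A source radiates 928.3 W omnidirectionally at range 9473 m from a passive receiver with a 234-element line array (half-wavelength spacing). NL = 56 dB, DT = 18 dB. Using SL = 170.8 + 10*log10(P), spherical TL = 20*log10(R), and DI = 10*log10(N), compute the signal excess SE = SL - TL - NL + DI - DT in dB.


Step 1: SL = 170.8 + 10*log10(928.3) = 200.48 dB
Step 2: TL = 20*log10(9473) = 79.53 dB
Step 3: DI = 10*log10(234) = 23.69 dB
Step 4: SE = SL - TL - NL + DI - DT = 200.48 - 79.53 - 56 + 23.69 - 18 = 70.64

70.64 dB


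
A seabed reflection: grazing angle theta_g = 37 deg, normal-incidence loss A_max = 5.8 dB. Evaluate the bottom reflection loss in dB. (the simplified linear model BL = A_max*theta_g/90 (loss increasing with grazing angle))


BL = A_max * theta_g / 90 = 5.8 * 37 / 90 = 2.38

2.38 dB


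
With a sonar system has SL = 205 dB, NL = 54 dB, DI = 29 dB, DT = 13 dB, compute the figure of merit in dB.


FOM = SL - NL + DI - DT = 205 - 54 + 29 - 13 = 167

167 dB


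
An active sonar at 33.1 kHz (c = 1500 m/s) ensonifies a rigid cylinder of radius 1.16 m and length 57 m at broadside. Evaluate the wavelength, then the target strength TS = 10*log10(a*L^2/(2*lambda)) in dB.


Step 1: lambda = c/f = 1500/33100 = 0.04532 m
Step 2: TS = 10*log10(a*L^2/(2*lambda)) = 10*log10(1.16*57^2/(2*0.04532)) = 46.19

46.19 dB


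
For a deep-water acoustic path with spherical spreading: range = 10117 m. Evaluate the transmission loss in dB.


TL = 20*log10(10117) = 80.1

80.1 dB


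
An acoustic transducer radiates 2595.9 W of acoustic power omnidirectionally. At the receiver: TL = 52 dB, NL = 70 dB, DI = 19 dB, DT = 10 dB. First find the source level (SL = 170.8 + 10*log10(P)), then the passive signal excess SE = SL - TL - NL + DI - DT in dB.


Step 1: SL = 170.8 + 10*log10(2595.9) = 204.94 dB
Step 2: SE = SL - TL - NL + DI - DT = 204.94 - 52 - 70 + 19 - 10 = 91.94

91.94 dB


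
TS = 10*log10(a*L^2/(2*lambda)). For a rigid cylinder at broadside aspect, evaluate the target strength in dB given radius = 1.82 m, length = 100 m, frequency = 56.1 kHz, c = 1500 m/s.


lambda = 1500/56100 = 0.02674 m
TS = 10*log10(1.82*100^2/(2*0.02674)) = 55.32

55.32 dB


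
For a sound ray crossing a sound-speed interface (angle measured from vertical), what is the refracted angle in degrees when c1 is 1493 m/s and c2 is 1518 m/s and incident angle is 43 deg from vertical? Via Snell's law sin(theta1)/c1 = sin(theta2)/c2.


sin(theta2) = (c2/c1)*sin(theta1) = (1518/1493)*sin(43 deg) = 0.69342
theta2 = arcsin(0.69342) = 43.9

43.9 deg


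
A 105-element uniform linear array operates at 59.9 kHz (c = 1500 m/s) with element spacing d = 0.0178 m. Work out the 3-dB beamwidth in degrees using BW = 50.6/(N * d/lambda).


Step 1: lambda = 1500/59900 = 0.02504 m
Step 2: d/lambda = 0.0178/0.02504 = 0.7109
Step 3: BW = 50.6/(N * d/lambda) = 50.6/(105 * 0.7109) = 0.68

0.68 deg


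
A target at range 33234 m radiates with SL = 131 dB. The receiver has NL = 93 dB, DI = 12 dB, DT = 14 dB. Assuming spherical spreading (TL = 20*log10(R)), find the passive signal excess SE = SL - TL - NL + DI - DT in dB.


-54.43 dB


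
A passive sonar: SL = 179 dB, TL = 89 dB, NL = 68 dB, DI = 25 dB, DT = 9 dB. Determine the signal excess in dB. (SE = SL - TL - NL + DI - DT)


SE = SL - TL - NL + DI - DT = 179 - 89 - 68 + 25 - 9 = 38

38 dB


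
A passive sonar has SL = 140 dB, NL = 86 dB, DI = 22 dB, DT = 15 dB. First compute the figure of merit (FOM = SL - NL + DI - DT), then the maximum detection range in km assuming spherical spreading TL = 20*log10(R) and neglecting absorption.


Step 1: FOM = SL - NL + DI - DT = 140 - 86 + 22 - 15 = 61 dB
Step 2: at max range FOM = TL = 20*log10(R), so R = 10^(61/20) = 1122.02 m = 1.12 km

1.12 km


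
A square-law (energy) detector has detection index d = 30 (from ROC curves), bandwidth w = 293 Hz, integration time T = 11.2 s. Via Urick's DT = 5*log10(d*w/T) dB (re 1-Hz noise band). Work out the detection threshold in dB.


DT = 5*log10(d*w/T) = 5*log10(30 * 293 / 11.2) = 5*log10(784.82) = 14.47

14.47 dB


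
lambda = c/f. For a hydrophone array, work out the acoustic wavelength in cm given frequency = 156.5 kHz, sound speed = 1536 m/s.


lambda = c/f = 1536 / 156500 = 0.0098 m = 0.98 cm

0.98 cm


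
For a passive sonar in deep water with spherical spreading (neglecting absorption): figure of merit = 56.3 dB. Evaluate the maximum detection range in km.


At max range FOM = TL, so 20*log10(R) = 56.3
R = 10^(56.3/20) = 653.13 m = 0.65 km

0.65 km


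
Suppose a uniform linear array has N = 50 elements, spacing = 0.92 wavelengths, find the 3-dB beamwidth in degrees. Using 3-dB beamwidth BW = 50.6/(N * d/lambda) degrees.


1.1 deg


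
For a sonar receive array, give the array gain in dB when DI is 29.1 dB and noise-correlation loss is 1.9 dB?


AG = DI - L_corr = 29.1 - 1.9 = 27.2

27.2 dB


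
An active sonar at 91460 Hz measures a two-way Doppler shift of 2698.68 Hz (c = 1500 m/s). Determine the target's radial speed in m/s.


From fd = 2*f*v/c, v = c*fd/(2*f) = 1500 * 2698.68 / (2*91460) = 22.13

22.13 m/s


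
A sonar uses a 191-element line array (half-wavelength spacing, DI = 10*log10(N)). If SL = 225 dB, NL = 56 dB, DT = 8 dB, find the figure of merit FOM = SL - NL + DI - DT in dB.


Step 1: DI = 10*log10(191) = 22.81 dB
Step 2: FOM = SL - NL + DI - DT = 225 - 56 + 22.81 - 8 = 183.81

183.81 dB


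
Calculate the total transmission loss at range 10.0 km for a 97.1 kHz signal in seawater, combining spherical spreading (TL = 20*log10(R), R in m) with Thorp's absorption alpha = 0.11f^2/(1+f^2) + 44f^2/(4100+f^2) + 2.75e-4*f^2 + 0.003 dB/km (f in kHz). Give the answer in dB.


413.71 dB


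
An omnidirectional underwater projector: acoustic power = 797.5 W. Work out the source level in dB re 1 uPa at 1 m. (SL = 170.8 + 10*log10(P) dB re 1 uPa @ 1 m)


SL = 170.8 + 10*log10(797.5) = 170.8 + 29.02 = 199.82

199.82 dB


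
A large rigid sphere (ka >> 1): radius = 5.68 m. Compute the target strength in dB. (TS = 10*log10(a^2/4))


TS = 10*log10(5.68^2 / 4) = 10*log10(8.0656) = 9.07

9.07 dB


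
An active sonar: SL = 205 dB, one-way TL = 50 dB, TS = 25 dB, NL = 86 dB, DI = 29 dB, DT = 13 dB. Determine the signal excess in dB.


60 dB


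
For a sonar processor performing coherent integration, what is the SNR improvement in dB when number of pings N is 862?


29.36 dB


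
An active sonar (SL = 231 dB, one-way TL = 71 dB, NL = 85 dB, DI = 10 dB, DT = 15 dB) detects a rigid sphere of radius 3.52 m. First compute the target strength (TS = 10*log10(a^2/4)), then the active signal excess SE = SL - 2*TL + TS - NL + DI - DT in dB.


Step 1: TS = 10*log10(3.52^2/4) = 4.91 dB
Step 2: SE = SL - 2*TL + TS - NL + DI - DT = 231 - 2*71 + (4.91) - 85 + 10 - 15 = 3.91

3.91 dB


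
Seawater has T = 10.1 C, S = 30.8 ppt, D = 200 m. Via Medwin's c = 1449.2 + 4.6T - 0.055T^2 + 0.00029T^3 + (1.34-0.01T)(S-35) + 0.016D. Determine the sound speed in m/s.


c = 1449.2 + 4.6*10.1 - 0.055*10.1^2 + 0.00029*10.1^3 + (1.34 - 0.01*10.1)*(30.8 - 35) + 0.016*200 = 1488.34

1488.34 m/s


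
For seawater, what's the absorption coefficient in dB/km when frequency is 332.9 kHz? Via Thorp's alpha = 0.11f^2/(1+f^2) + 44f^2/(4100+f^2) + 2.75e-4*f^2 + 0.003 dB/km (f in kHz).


f^2 = 110822.41
alpha = 0.11*110822.41/(1+110822.41) + 44*110822.41/(4100+110822.41) + 2.75e-4*110822.41 + 0.003 = 73.019

73.019 dB/km


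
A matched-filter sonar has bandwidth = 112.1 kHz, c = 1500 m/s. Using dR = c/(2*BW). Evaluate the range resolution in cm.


dR = c/(2*BW) = 1500 / (2 * 112.1e3) = 0.0067 m = 0.67 cm

0.67 cm


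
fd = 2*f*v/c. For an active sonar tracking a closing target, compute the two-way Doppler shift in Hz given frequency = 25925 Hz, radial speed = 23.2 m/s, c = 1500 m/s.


801.95 Hz


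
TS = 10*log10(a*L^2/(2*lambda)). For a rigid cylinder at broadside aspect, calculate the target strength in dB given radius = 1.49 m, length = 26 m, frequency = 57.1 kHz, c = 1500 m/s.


lambda = 1500/57100 = 0.02627 m
TS = 10*log10(1.49*26^2/(2*0.02627)) = 42.83

42.83 dB


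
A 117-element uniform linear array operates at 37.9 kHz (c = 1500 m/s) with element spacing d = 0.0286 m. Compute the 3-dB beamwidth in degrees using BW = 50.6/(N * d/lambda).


Step 1: lambda = 1500/37900 = 0.03958 m
Step 2: d/lambda = 0.0286/0.03958 = 0.7226
Step 3: BW = 50.6/(N * d/lambda) = 50.6/(117 * 0.7226) = 0.6

0.6 deg


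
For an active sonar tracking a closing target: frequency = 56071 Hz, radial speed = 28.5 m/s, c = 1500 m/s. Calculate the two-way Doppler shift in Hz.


fd = 2*f*v/c = 2 * 56071 * 28.5 / 1500 = 2130.7

2130.7 Hz


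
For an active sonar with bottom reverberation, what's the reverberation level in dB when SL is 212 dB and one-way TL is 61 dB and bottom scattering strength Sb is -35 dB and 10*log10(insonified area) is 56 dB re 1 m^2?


RL = SL - 2*TL + Sb + 10*log10(A) = 212 - 2*61 + (-35) + 56 = 111

111 dB


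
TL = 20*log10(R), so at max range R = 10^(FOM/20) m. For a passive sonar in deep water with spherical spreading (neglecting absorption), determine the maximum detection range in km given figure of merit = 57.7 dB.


At max range FOM = TL, so 20*log10(R) = 57.7
R = 10^(57.7/20) = 767.36 m = 0.77 km

0.77 km


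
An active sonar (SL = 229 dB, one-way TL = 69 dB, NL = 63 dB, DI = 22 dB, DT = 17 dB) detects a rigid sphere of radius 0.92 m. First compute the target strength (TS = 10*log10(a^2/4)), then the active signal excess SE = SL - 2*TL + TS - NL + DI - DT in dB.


Step 1: TS = 10*log10(0.92^2/4) = -6.74 dB
Step 2: SE = SL - 2*TL + TS - NL + DI - DT = 229 - 2*69 + (-6.74) - 63 + 22 - 17 = 26.26

26.26 dB


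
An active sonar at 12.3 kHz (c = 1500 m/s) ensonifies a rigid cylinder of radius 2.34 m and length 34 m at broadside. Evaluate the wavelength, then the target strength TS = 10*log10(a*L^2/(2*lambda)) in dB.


Step 1: lambda = c/f = 1500/12300 = 0.12195 m
Step 2: TS = 10*log10(a*L^2/(2*lambda)) = 10*log10(2.34*34^2/(2*0.12195)) = 40.45

40.45 dB


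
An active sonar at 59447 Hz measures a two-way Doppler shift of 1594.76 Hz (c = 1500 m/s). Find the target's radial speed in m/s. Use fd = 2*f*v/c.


20.12 m/s


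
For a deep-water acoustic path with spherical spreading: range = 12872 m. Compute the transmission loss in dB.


TL = 20*log10(12872) = 82.19

82.19 dB


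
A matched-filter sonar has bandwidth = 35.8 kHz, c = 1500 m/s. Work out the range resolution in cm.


dR = c/(2*BW) = 1500 / (2 * 35.8e3) = 0.0209 m = 2.09 cm

2.09 cm


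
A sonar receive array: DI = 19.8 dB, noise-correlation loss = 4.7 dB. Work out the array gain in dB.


AG = DI - L_corr = 19.8 - 4.7 = 15.1

15.1 dB


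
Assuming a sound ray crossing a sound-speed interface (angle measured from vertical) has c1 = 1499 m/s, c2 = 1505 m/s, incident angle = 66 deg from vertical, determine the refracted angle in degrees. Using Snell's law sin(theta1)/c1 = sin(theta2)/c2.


66.52 deg


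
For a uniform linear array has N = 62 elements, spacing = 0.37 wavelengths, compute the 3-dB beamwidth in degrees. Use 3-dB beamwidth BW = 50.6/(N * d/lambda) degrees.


BW = 50.6 / (62 * 0.37) = 50.6 / 22.94 = 2.21

2.21 deg


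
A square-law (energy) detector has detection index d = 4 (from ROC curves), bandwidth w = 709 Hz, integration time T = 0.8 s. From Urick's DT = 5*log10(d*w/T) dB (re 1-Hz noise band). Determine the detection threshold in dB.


17.75 dB


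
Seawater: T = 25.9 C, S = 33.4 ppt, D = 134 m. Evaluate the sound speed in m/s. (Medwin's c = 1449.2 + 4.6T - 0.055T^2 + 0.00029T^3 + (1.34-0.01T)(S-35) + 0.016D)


c = 1449.2 + 4.6*25.9 - 0.055*25.9^2 + 0.00029*25.9^3 + (1.34 - 0.01*25.9)*(33.4 - 35) + 0.016*134 = 1536.9

1536.9 m/s


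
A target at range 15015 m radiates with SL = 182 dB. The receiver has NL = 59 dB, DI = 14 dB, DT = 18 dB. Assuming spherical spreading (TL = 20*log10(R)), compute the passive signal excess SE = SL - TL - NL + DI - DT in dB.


Step 1: TL = 20*log10(15015) = 83.53 dB
Step 2: SE = 182 - 83.53 - 59 + 14 - 18 = 35.47

35.47 dB


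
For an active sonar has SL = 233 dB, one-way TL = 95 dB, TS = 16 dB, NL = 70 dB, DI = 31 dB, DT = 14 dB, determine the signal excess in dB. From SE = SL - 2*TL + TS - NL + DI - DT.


6 dB


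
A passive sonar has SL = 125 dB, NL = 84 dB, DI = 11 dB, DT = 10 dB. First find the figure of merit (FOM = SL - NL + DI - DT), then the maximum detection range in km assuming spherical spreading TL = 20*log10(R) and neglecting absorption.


Step 1: FOM = SL - NL + DI - DT = 125 - 84 + 11 - 10 = 42 dB
Step 2: at max range FOM = TL = 20*log10(R), so R = 10^(42/20) = 125.89 m = 0.13 km

0.13 km


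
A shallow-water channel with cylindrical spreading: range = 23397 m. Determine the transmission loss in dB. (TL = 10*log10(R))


TL = 10*log10(23397) = 43.69

43.69 dB


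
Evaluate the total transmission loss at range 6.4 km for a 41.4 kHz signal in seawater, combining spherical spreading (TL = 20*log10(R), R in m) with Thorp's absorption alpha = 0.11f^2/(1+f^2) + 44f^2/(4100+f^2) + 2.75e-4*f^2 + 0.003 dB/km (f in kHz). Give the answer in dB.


Step 1 (Thorp): alpha = 0.11*1713.96/(1+1713.96) + 44*1713.96/(4100+1713.96) + 2.75e-4*1713.96 + 0.003 = 13.5555 dB/km
Step 2: TL_spread = 20*log10(6400) = 76.12 dB
Step 3: TL_abs = alpha*R = 13.5555 * 6.4 = 86.76 dB
Step 4: TL_total = 76.12 + 86.76 = 162.88

162.88 dB


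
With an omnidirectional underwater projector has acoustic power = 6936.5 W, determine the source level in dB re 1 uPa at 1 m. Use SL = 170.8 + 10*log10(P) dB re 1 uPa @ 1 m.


SL = 170.8 + 10*log10(6936.5) = 170.8 + 38.41 = 209.21

209.21 dB


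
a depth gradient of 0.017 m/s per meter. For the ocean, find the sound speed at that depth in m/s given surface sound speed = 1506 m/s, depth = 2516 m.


1548.772 m/s


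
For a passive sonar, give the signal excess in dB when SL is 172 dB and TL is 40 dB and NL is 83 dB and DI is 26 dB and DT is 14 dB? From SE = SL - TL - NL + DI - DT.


61 dB


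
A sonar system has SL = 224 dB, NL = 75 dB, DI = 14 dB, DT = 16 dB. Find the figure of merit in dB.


FOM = SL - NL + DI - DT = 224 - 75 + 14 - 16 = 147

147 dB


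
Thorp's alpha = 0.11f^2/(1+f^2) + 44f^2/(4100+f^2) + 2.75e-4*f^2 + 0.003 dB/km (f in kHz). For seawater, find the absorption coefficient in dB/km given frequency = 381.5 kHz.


82.932 dB/km


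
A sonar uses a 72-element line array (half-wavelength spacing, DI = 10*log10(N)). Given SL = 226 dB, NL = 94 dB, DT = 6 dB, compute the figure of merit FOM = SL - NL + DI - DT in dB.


144.57 dB


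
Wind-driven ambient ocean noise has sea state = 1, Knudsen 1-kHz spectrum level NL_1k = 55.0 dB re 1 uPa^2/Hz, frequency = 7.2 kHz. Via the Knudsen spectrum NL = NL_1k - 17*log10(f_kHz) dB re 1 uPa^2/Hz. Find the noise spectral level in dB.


NL = NL_1k - 17*log10(f_kHz) = 55.0 - 17*log10(7.2) = 55.0 - (14.57) = 40.43

40.43 dB


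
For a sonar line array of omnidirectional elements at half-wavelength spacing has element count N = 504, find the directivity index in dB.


27.02 dB


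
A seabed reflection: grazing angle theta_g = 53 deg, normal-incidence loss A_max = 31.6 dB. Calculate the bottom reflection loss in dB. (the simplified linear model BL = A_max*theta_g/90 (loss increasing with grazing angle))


BL = A_max * theta_g / 90 = 31.6 * 53 / 90 = 18.61

18.61 dB


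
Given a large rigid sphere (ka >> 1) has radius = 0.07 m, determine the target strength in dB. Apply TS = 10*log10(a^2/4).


-29.12 dB


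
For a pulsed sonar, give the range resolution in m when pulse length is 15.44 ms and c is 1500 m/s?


11.58 m


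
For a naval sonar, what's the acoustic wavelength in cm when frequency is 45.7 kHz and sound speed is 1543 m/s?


3.38 cm


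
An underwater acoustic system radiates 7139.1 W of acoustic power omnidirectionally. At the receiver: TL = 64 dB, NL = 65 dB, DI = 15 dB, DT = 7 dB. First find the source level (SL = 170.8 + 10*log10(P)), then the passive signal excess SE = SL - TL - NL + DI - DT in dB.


Step 1: SL = 170.8 + 10*log10(7139.1) = 209.34 dB
Step 2: SE = SL - TL - NL + DI - DT = 209.34 - 64 - 65 + 15 - 7 = 88.34

88.34 dB


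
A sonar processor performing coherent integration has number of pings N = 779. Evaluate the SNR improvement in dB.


28.92 dB


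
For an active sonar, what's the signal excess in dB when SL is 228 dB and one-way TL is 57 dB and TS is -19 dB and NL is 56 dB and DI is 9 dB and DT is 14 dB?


SE = SL - 2*TL + TS - NL + DI - DT = 228 - 2*57 + (-19) - 56 + 9 - 14 = 34

34 dB


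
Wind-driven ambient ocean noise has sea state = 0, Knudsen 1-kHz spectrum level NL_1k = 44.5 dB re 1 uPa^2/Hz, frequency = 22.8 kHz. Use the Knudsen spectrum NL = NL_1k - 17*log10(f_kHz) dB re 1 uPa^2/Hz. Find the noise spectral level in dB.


NL = NL_1k - 17*log10(f_kHz) = 44.5 - 17*log10(22.8) = 44.5 - (23.08) = 21.42

21.42 dB


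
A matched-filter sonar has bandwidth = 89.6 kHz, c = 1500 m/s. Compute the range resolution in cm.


0.84 cm


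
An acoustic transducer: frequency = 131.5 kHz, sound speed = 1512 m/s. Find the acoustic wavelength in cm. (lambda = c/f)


lambda = c/f = 1512 / 131500 = 0.0115 m = 1.15 cm

1.15 cm


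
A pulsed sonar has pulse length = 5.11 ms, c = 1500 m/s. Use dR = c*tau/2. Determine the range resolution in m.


3.8325 m


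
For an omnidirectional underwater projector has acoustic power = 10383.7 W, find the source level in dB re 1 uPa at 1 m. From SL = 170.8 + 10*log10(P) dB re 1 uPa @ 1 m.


210.96 dB


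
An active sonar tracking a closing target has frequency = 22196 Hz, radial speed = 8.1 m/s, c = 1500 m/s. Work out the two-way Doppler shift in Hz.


fd = 2*f*v/c = 2 * 22196 * 8.1 / 1500 = 239.72

239.72 Hz


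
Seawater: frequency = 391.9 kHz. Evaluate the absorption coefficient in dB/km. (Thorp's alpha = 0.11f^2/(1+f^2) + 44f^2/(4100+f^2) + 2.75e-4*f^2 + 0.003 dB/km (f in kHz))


f^2 = 153585.61
alpha = 0.11*153585.61/(1+153585.61) + 44*153585.61/(4100+153585.61) + 2.75e-4*153585.61 + 0.003 = 85.205

85.205 dB/km


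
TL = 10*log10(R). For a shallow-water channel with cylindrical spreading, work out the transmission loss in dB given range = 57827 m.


47.62 dB


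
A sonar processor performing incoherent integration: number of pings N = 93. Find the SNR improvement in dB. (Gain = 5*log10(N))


9.84 dB


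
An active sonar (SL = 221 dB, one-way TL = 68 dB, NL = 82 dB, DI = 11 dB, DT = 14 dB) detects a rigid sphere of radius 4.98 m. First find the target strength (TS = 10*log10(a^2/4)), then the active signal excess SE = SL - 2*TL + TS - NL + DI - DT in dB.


Step 1: TS = 10*log10(4.98^2/4) = 7.92 dB
Step 2: SE = SL - 2*TL + TS - NL + DI - DT = 221 - 2*68 + (7.92) - 82 + 11 - 14 = 7.92

7.92 dB


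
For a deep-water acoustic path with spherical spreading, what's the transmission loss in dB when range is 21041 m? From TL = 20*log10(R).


TL = 20*log10(21041) = 86.46

86.46 dB


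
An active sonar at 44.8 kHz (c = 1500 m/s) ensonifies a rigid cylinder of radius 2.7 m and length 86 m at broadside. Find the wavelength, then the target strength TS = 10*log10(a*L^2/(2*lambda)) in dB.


Step 1: lambda = c/f = 1500/44800 = 0.03348 m
Step 2: TS = 10*log10(a*L^2/(2*lambda)) = 10*log10(2.7*86^2/(2*0.03348)) = 54.75

54.75 dB


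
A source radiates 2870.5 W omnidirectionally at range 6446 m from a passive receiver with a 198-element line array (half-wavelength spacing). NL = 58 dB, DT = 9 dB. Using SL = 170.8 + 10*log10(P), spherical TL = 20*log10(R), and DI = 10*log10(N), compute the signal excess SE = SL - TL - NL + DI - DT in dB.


Step 1: SL = 170.8 + 10*log10(2870.5) = 205.38 dB
Step 2: TL = 20*log10(6446) = 76.19 dB
Step 3: DI = 10*log10(198) = 22.97 dB
Step 4: SE = SL - TL - NL + DI - DT = 205.38 - 76.19 - 58 + 22.97 - 9 = 85.16

85.16 dB


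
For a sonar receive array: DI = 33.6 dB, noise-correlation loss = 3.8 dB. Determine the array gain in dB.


AG = DI - L_corr = 33.6 - 3.8 = 29.8

29.8 dB


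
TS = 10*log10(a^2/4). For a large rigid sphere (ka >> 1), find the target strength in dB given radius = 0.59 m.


TS = 10*log10(0.59^2 / 4) = 10*log10(0.087025) = -10.6

-10.6 dB


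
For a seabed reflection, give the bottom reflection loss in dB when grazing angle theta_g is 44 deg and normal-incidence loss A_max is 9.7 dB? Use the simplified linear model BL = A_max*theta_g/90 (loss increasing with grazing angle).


BL = A_max * theta_g / 90 = 9.7 * 44 / 90 = 4.74

4.74 dB


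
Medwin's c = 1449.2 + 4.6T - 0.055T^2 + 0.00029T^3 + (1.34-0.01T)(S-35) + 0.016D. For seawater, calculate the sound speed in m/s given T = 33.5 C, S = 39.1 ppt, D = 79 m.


c = 1449.2 + 4.6*33.5 - 0.055*33.5^2 + 0.00029*33.5^3 + (1.34 - 0.01*33.5)*(39.1 - 35) + 0.016*79 = 1557.86

1557.86 m/s


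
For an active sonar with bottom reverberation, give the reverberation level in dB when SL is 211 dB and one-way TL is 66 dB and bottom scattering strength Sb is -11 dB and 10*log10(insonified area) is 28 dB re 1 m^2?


RL = SL - 2*TL + Sb + 10*log10(A) = 211 - 2*66 + (-11) + 28 = 96

96 dB


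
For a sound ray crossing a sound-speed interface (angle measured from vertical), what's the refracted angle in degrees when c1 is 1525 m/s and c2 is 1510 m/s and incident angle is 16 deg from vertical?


15.84 deg


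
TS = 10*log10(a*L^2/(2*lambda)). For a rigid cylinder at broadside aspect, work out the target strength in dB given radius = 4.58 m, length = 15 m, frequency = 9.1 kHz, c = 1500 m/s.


lambda = 1500/9100 = 0.16484 m
TS = 10*log10(4.58*15^2/(2*0.16484)) = 34.95

34.95 dB


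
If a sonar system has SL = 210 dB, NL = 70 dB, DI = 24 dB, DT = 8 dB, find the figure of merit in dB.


FOM = SL - NL + DI - DT = 210 - 70 + 24 - 8 = 156

156 dB


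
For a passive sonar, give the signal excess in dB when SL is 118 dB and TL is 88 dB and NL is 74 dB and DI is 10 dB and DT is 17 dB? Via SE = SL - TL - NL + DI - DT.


-51 dB


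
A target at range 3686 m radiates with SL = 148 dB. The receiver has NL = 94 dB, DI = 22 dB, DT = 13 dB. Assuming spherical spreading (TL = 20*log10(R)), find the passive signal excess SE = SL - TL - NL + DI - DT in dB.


Step 1: TL = 20*log10(3686) = 71.33 dB
Step 2: SE = 148 - 71.33 - 94 + 22 - 13 = -8.33

-8.33 dB


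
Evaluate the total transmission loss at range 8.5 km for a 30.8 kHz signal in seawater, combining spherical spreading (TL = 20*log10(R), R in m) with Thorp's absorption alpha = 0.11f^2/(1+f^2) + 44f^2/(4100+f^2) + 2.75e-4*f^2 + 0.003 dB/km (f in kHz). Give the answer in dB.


Step 1 (Thorp): alpha = 0.11*948.64/(1+948.64) + 44*948.64/(4100+948.64) + 2.75e-4*948.64 + 0.003 = 8.6414 dB/km
Step 2: TL_spread = 20*log10(8500) = 78.59 dB
Step 3: TL_abs = alpha*R = 8.6414 * 8.5 = 73.45 dB
Step 4: TL_total = 78.59 + 73.45 = 152.04

152.04 dB


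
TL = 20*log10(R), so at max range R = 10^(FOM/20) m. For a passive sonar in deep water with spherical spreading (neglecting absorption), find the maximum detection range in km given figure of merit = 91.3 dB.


36.73 km


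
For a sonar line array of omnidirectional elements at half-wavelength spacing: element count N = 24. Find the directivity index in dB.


13.8 dB


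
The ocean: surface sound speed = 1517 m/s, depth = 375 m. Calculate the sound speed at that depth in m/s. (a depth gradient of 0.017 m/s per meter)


c = 1517 + 0.017 * 375 = 1523.375

1523.375 m/s


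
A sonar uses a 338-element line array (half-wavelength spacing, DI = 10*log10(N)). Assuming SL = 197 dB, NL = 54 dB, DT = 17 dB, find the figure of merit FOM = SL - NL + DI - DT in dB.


Step 1: DI = 10*log10(338) = 25.29 dB
Step 2: FOM = SL - NL + DI - DT = 197 - 54 + 25.29 - 17 = 151.29

151.29 dB


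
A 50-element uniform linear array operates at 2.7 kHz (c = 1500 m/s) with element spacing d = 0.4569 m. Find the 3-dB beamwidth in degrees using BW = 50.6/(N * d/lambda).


Step 1: lambda = 1500/2700 = 0.55556 m
Step 2: d/lambda = 0.4569/0.55556 = 0.8224
Step 3: BW = 50.6/(N * d/lambda) = 50.6/(50 * 0.8224) = 1.23

1.23 deg


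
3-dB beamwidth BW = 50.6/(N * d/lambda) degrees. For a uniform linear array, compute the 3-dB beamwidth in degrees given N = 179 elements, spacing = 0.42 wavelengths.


BW = 50.6 / (179 * 0.42) = 50.6 / 75.18 = 0.67

0.67 deg


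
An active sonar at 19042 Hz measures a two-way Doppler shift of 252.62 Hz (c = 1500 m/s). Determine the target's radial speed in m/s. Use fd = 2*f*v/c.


9.95 m/s


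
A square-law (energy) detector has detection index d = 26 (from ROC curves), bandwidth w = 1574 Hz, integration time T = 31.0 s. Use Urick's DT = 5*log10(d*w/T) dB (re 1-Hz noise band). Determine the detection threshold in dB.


DT = 5*log10(d*w/T) = 5*log10(26 * 1574 / 31.0) = 5*log10(1320.13) = 15.6

15.6 dB


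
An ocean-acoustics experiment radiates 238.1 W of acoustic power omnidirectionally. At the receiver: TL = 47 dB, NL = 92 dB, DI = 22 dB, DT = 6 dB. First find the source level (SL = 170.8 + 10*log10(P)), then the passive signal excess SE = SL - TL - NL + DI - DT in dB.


Step 1: SL = 170.8 + 10*log10(238.1) = 194.57 dB
Step 2: SE = SL - TL - NL + DI - DT = 194.57 - 47 - 92 + 22 - 6 = 71.57

71.57 dB


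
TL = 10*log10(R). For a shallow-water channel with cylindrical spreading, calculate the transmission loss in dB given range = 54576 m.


TL = 10*log10(54576) = 47.37

47.37 dB


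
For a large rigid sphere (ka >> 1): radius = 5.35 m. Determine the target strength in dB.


TS = 10*log10(5.35^2 / 4) = 10*log10(7.155625) = 8.55

8.55 dB


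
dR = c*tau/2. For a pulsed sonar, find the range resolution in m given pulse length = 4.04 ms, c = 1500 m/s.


dR = c*tau/2 = 1500 * 4.04e-3 / 2 = 3.03

3.03 m


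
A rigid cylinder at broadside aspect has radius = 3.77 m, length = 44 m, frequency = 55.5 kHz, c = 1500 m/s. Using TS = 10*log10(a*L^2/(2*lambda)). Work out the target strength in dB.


lambda = 1500/55500 = 0.02703 m
TS = 10*log10(3.77*44^2/(2*0.02703)) = 51.3

51.3 dB


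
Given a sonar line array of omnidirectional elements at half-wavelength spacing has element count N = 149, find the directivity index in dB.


DI = 10*log10(149) = 21.73

21.73 dB


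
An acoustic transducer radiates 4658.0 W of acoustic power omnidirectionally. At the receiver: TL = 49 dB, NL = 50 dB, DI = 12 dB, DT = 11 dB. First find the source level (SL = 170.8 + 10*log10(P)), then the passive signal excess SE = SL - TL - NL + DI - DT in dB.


Step 1: SL = 170.8 + 10*log10(4658.0) = 207.48 dB
Step 2: SE = SL - TL - NL + DI - DT = 207.48 - 49 - 50 + 12 - 11 = 109.48

109.48 dB


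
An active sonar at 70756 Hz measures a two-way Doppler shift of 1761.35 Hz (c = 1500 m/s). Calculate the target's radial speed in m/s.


From fd = 2*f*v/c, v = c*fd/(2*f) = 1500 * 1761.35 / (2*70756) = 18.67

18.67 m/s


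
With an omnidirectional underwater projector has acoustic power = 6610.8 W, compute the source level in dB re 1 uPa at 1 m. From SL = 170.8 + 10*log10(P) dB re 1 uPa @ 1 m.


209.0 dB


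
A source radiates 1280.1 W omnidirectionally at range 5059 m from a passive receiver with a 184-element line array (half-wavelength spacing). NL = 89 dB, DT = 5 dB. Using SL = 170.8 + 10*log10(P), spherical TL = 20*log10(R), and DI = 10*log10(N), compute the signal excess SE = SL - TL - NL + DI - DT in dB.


Step 1: SL = 170.8 + 10*log10(1280.1) = 201.87 dB
Step 2: TL = 20*log10(5059) = 74.08 dB
Step 3: DI = 10*log10(184) = 22.65 dB
Step 4: SE = SL - TL - NL + DI - DT = 201.87 - 74.08 - 89 + 22.65 - 5 = 56.44

56.44 dB


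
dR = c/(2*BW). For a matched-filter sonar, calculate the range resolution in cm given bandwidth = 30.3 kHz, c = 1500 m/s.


dR = c/(2*BW) = 1500 / (2 * 30.3e3) = 0.0248 m = 2.48 cm

2.48 cm


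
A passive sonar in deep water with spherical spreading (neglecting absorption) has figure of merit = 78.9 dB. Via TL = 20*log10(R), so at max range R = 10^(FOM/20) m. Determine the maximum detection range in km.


At max range FOM = TL, so 20*log10(R) = 78.9
R = 10^(78.9/20) = 8810.49 m = 8.81 km

8.81 km


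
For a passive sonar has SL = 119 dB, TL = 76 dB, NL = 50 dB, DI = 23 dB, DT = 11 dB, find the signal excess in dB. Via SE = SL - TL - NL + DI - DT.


SE = SL - TL - NL + DI - DT = 119 - 76 - 50 + 23 - 11 = 5

5 dB


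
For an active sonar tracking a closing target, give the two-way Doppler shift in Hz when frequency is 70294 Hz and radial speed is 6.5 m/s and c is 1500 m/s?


fd = 2*f*v/c = 2 * 70294 * 6.5 / 1500 = 609.21

609.21 Hz


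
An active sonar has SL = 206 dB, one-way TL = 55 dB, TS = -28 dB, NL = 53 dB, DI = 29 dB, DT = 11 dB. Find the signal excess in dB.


SE = SL - 2*TL + TS - NL + DI - DT = 206 - 2*55 + (-28) - 53 + 29 - 11 = 33

33 dB


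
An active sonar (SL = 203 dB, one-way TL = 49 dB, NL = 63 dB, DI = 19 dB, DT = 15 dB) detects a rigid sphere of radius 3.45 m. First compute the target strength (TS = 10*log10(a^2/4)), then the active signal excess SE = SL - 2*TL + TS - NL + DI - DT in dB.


Step 1: TS = 10*log10(3.45^2/4) = 4.74 dB
Step 2: SE = SL - 2*TL + TS - NL + DI - DT = 203 - 2*49 + (4.74) - 63 + 19 - 15 = 50.74

50.74 dB


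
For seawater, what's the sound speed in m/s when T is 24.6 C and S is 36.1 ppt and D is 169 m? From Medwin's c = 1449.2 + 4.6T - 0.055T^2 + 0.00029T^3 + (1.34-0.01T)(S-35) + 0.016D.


1537.3 m/s


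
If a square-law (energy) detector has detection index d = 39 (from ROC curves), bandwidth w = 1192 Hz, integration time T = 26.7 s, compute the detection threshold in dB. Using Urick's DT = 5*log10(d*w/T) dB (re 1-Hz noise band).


16.2 dB


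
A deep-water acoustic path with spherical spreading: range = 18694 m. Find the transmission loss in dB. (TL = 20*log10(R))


TL = 20*log10(18694) = 85.43

85.43 dB


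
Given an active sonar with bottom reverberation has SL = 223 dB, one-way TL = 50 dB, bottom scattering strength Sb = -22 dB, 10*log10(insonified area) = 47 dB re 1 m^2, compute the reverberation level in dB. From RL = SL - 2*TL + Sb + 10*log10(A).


RL = SL - 2*TL + Sb + 10*log10(A) = 223 - 2*50 + (-22) + 47 = 148

148 dB


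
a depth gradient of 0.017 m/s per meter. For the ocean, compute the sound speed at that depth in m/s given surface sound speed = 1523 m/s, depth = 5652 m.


c = 1523 + 0.017 * 5652 = 1619.084

1619.084 m/s


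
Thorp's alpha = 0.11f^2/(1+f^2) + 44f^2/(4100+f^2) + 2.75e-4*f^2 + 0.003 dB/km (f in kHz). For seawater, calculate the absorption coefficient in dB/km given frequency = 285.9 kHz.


64.49 dB/km


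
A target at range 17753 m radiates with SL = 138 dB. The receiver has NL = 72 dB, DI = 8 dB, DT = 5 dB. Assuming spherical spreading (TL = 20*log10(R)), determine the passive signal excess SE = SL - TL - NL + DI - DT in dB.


-15.99 dB


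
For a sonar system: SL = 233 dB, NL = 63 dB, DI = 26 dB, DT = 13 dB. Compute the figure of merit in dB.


FOM = SL - NL + DI - DT = 233 - 63 + 26 - 13 = 183

183 dB


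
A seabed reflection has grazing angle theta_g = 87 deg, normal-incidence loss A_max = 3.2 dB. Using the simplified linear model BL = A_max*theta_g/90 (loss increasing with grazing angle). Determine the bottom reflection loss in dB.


BL = A_max * theta_g / 90 = 3.2 * 87 / 90 = 3.09

3.09 dB


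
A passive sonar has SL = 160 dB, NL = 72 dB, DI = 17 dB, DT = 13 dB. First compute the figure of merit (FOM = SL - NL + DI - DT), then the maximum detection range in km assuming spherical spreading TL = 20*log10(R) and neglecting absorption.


Step 1: FOM = SL - NL + DI - DT = 160 - 72 + 17 - 13 = 92 dB
Step 2: at max range FOM = TL = 20*log10(R), so R = 10^(92/20) = 39810.72 m = 39.81 km

39.81 km


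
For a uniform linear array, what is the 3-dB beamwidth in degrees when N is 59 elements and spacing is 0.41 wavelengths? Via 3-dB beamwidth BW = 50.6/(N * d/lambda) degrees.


BW = 50.6 / (59 * 0.41) = 50.6 / 24.19 = 2.09

2.09 deg


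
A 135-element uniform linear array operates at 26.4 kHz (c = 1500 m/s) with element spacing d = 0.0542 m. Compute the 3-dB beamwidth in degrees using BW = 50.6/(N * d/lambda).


Step 1: lambda = 1500/26400 = 0.05682 m
Step 2: d/lambda = 0.0542/0.05682 = 0.9539
Step 3: BW = 50.6/(N * d/lambda) = 50.6/(135 * 0.9539) = 0.39

0.39 deg


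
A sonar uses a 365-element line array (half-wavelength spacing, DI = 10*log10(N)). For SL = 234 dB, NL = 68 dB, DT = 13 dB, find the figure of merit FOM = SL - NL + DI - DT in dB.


178.62 dB


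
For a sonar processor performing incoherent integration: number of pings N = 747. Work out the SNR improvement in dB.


Gain = 5*log10(747) = 14.37

14.37 dB
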